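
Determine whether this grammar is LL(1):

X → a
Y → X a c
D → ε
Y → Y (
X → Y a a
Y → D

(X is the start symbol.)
A grammar is LL(1) if for each non-terminal N with multiple productions, the predict sets of those productions are pairwise disjoint, where PREDICT(N → α) = (FIRST(α) \ {ε}) ∪ (FOLLOW(N) if α ⇒* ε).

Relevant sets:
  FIRST(Y) = { '(', 'a', ε }
  FIRST(X) = { '(', 'a' }
  FIRST(D) = { ε }
  FOLLOW(Y) = { '(', 'a' }

For X:
  PREDICT(X → a) = { 'a' }
  PREDICT(X → Y a a) = { '(', 'a' }
For Y:
  PREDICT(Y → X a c) = { '(', 'a' }
  PREDICT(Y → Y '(') = { '(', 'a' }
  PREDICT(Y → D) = { '(', 'a' }
D has a single production, so nothing to check there.

Conflict found: Predict set conflict for X: { 'a' }
The grammar is NOT LL(1).

Answer: No. Predict set conflict for X: { 'a' }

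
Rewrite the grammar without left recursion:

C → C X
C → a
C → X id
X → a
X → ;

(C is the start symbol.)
C is directly left-recursive. The standard transformation for
  A → A α₁ | ... | A α_m | β₁ | ... | β_n
is
  A  → β₁ A' | ... | β_n A'
  A' → α₁ A' | ... | α_m A' | ε

C → a becomes C → a C'
C → X id becomes C → X id C'
C → C X becomes C' → X C'
Add C' → ε

Productions for other non-terminals are unchanged:
  X → a
  X → ;

Resulting grammar:
C → a C'
C → X id C'
C' → X C'
C' → ε
X → a
X → ;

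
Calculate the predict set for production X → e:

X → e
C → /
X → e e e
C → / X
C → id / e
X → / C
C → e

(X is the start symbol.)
PREDICT(X → e) = (FIRST(RHS) \ {ε}) ∪ (FOLLOW(X) if ε ∈ FIRST(RHS), i.e. RHS ⇒* ε)
FIRST(e) = { 'e' }
ε ∉ FIRST(e), so FOLLOW(X) is not added.
PREDICT(X → e) = { 'e' }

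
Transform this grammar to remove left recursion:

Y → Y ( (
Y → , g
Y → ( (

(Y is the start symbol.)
Y is directly left-recursive. The standard transformation for
  A → A α₁ | ... | A α_m | β₁ | ... | β_n
is
  A  → β₁ A' | ... | β_n A'
  A' → α₁ A' | ... | α_m A' | ε

Y → , g becomes Y → , g Y'
Y → ( ( becomes Y → ( ( Y'
Y → Y ( ( becomes Y' → ( ( Y'
Add Y' → ε

Resulting grammar:
Y → , g Y'
Y → ( ( Y'
Y' → ( ( Y'
Y' → ε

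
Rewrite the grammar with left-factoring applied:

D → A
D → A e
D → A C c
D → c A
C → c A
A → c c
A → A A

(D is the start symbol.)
D → A D'
D' → ε
D' → e
D' → C c
D → c A
C → c A
A → c c
A → A A

Left-factoring transforms A → αβ₁ | αβ₂ into A → αA' and A' → β₁ | β₂
(α is the longest common prefix among the alternatives). Repeat until
no nonterminal has two alternatives with a common prefix.

Round 1: D has alternatives sharing prefix 'A'. Introduce D': D → A D'
  Add: D' → ε
  Add: D' → e
  Add: D' → C c

No remaining common prefixes — done.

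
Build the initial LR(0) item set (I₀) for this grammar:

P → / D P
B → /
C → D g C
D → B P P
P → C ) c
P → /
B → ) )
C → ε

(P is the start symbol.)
First, augment the grammar with P' → P
I₀ = CLOSURE({ [P' → . P] }):
  [P' → . P] has the dot before P: add [P → . / D P], [P → . C ) c], [P → . /]
  [P → . C ) c] has the dot before C: add [C → . D g C], [C → .]
  [C → . D g C] has the dot before D: add [D → . B P P]
  [D → . B P P] has the dot before B: add [B → . /], [B → . ) )]
No further items can be added.

I₀ = { [B → . ) )], [B → . /], [C → . D g C], [C → .], [D → . B P P], [P → . / D P], [P → . /], [P → . C ) c], [P' → . P] }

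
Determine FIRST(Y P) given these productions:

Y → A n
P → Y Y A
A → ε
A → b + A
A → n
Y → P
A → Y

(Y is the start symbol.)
{ 'b', 'n' }

FIRST sets of the non-terminals involved (from the grammar, by fixed-point iteration):
  FIRST(Y) = { 'b', 'n' }

To compute FIRST(Y P), process the symbols left to right:
Symbol Y is a non-terminal. Add FIRST(Y) \ {ε} = { 'b', 'n' }
Y is not nullable (ε ∉ FIRST(Y)), so stop here.
FIRST(Y P) = { 'b', 'n' }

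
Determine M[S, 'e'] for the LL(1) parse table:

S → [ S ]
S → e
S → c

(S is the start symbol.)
To find M[S, 'e'], we find productions for S where 'e' is in the predict set (PREDICT(N → α) = (FIRST(α) \ {ε}) ∪ (FOLLOW(N) if α ⇒* ε)).

S → [ S ]: PREDICT = { '[' }
S → e: PREDICT = { 'e' }
  'e' is in predict set, so this production goes in M[S, 'e']
S → c: PREDICT = { 'c' }

M[S, 'e'] = S → e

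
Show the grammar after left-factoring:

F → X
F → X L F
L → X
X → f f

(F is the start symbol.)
F → X F'
F' → ε
F' → L F
L → X
X → f f

Left-factoring transforms A → αβ₁ | αβ₂ into A → αA' and A' → β₁ | β₂
(α is the longest common prefix among the alternatives). Repeat until
no nonterminal has two alternatives with a common prefix.

Round 1: F has alternatives sharing prefix 'X'. Introduce F': F → X F'
  Add: F' → ε
  Add: F' → L F

No remaining common prefixes — done.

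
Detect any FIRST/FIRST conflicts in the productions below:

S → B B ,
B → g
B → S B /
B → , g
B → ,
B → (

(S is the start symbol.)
Yes. B → g / B → S B '/' on { 'g' }; B → S B '/' / B → ',' g on { ',' }; B → S B '/' / B → ',' on { ',' }; B → S B '/' / B → '(' on { '(' }; B → ',' g / B → ',' on { ',' }

FIRST sets of the non-terminals at (or reachable through a nullable prefix from) the front of some alternative:
  FIRST(S) = { '(', ',', 'g' }

Productions for B:
  B → g: FIRST = { 'g' }
  B → S B /: FIRST = { '(', ',', 'g' }
  B → , g: FIRST = { ',' }
  B → ,: FIRST = { ',' }
  B → (: FIRST = { '(' }
S has only one production, so no FIRST/FIRST conflict is possible there.

Conflict for B: B → g and B → S B /
  Overlap: { 'g' }
Conflict for B: B → S B / and B → , g
  Overlap: { ',' }
Conflict for B: B → S B / and B → ,
  Overlap: { ',' }
Conflict for B: B → S B / and B → (
  Overlap: { '(' }
Conflict for B: B → , g and B → ,
  Overlap: { ',' }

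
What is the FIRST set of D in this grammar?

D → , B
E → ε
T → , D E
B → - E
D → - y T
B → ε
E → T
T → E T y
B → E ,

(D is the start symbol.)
From D → , B:
  - ',' is a terminal: add ',' and stop
From D → - y T:
  - '-' is a terminal: add '-' and stop

Collecting: FIRST(D) = { ',', '-' }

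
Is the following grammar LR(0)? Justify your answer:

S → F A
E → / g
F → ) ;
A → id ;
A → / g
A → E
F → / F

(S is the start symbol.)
A grammar is LR(0) if no state in the canonical LR(0) collection has:
  - both a shift item (dot before a terminal) and a complete item (shift-reduce conflict), or
  - two or more complete items (reduce-reduce conflict; the accept item [S' → S .] counts as a complete item here).

Augment with S' → S and build the canonical LR(0) collection (I0 = CLOSURE({[S' → . S]}), then GOTO on every symbol after a dot until no new states appear). It has 13 states:
  I0: { [F → . ) ;], [F → . / F], [S → . F A], [S' → . S] }  — shift
  I1: { [F → ) . ;] }  — shift
  I2: { [F → . ) ;], [F → . / F], [F → / . F] }  — shift
  I3: { [A → . / g], [A → . E], [A → . id ;], [E → . / g], [S → F . A] }  — shift
  I4: { [S' → S .] }  — accept
  I5: { [A → / . g], [E → / . g] }  — shift
  I6: { [S → F A .] }  — reduce
  I7: { [A → E .] }  — reduce
  I8: { [A → id . ;] }  — shift
  I9: { [A → id ; .] }  — reduce
  I10: { [A → / g .], [E → / g .] }  — 2 reduces
  I11: { [F → / F .] }  — reduce
  I12: { [F → ) ; .] }  — reduce

Conflict in state I10:
  Reduce-reduce conflict: [A → / g .] and [E → / g .]
So the grammar is NOT LR(0).

Answer: No. Reduce-reduce conflict: [A → / g .] and [E → / g .]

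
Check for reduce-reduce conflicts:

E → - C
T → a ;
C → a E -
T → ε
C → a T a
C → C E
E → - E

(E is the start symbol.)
No reduce-reduce conflicts

A reduce-reduce conflict occurs when an LR(0) state has two complete items [A → α .] and [B → β .] — both call for a reduction, and with no lookahead the parser cannot choose between them.

Augment with E' → E and build the canonical LR(0) collection (I0 = CLOSURE({[E' → . E]}), then GOTO on every symbol after a dot until no new states appear). It has 13 states:
  I0: { [E → . - C], [E → . - E], [E' → . E] }  — shift
  I1: { [C → . C E], [C → . a E -], [C → . a T a], [E → - . C], [E → - . E], [E → . - C], [E → . - E] }  — shift
  I2: { [E' → E .] }  — accept
  I3: { [C → C . E], [E → - C .], [E → . - C], [E → . - E] }  — shift, reduce
  I4: { [E → - E .] }  — reduce
  I5: { [C → a . E -], [C → a . T a], [E → . - C], [E → . - E], [T → . a ;], [T → .] }  — shift, reduce
  I6: { [C → a E . -] }  — shift
  I7: { [C → a T . a] }  — shift
  I8: { [T → a . ;] }  — shift
  I9: { [T → a ; .] }  — reduce
  I10: { [C → a T a .] }  — reduce
  I11: { [C → a E - .] }  — reduce
  I12: { [C → C E .] }  — reduce

No state contains more than one complete item.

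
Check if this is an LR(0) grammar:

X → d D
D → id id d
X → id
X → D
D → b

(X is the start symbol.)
No. Shift-reduce conflict between [X → id .] and [D → id . id d]

Augment with X' → X and build the canonical LR(0) collection (I0 = CLOSURE({[X' → . X]}), then GOTO on every symbol after a dot until no new states appear). It has 10 states:
  I0: { [D → . b], [D → . id id d], [X → . D], [X → . d D], [X → . id], [X' → . X] }  — shift
  I1: { [X → D .] }  — reduce
  I2: { [X' → X .] }  — accept
  I3: { [D → b .] }  — reduce
  I4: { [D → . b], [D → . id id d], [X → d . D] }  — shift
  I5: { [D → id . id d], [X → id .] }  — shift, reduce
  I6: { [D → id id . d] }  — shift
  I7: { [D → id id d .] }  — reduce
  I8: { [X → d D .] }  — reduce
  I9: { [D → id . id d] }  — shift

Conflict in state I5:
  Shift-reduce conflict between [X → id .] and [D → id . id d]
So the grammar is NOT LR(0).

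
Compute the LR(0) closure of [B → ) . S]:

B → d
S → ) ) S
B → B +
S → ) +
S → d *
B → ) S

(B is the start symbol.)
{ [B → ) . S], [S → . ) ) S], [S → . ) +], [S → . d *] }

To compute CLOSURE, for each item [A → α.Bβ] where B is a non-terminal, add [B → .γ] for all productions B → γ; repeat for the newly added items until nothing changes.

Start with: [B → ) . S]
  [B → ) . S] has the dot before S: add [S → . ) ) S], [S → . ) +], [S → . d *]
No further items can be added.

CLOSURE = { [B → ) . S], [S → . ) ) S], [S → . ) +], [S → . d *] }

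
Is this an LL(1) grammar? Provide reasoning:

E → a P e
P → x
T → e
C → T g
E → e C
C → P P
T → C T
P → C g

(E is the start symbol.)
A grammar is LL(1) if for each non-terminal N with multiple productions, the predict sets of those productions are pairwise disjoint, where PREDICT(N → α) = (FIRST(α) \ {ε}) ∪ (FOLLOW(N) if α ⇒* ε).

Relevant sets:
  FIRST(C) = { 'e', 'x' }
  FIRST(T) = { 'e', 'x' }
  FIRST(P) = { 'e', 'x' }

For E:
  PREDICT(E → a P e) = { 'a' }
  PREDICT(E → e C) = { 'e' }
For P:
  PREDICT(P → x) = { 'x' }
  PREDICT(P → C g) = { 'e', 'x' }
For T:
  PREDICT(T → e) = { 'e' }
  PREDICT(T → C T) = { 'e', 'x' }
For C:
  PREDICT(C → T g) = { 'e', 'x' }
  PREDICT(C → P P) = { 'e', 'x' }

Conflict found: Predict set conflict for P: { 'x' }
The grammar is NOT LL(1).

Answer: No. Predict set conflict for P: { 'x' }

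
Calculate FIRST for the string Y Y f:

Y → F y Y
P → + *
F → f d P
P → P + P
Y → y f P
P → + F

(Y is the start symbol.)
{ 'f', 'y' }

FIRST sets of the non-terminals involved (from the grammar, by fixed-point iteration):
  FIRST(Y) = { 'f', 'y' }

To compute FIRST(Y Y f), process the symbols left to right:
Symbol Y is a non-terminal. Add FIRST(Y) \ {ε} = { 'f', 'y' }
Y is not nullable (ε ∉ FIRST(Y)), so stop here.
FIRST(Y Y f) = { 'f', 'y' }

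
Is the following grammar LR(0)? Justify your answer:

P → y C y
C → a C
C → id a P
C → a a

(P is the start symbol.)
No. Shift-reduce conflict between [C → a a .] and [C → . a C]

A grammar is LR(0) if no state in the canonical LR(0) collection has:
  - both a shift item (dot before a terminal) and a complete item (shift-reduce conflict), or
  - two or more complete items (reduce-reduce conflict; the accept item [P' → P .] counts as a complete item here).

Augment with P' → P and build the canonical LR(0) collection (I0 = CLOSURE({[P' → . P]}), then GOTO on every symbol after a dot until no new states appear). It has 11 states:
  I0: { [P → . y C y], [P' → . P] }  — shift
  I1: { [P' → P .] }  — accept
  I2: { [C → . a C], [C → . a a], [C → . id a P], [P → y . C y] }  — shift
  I3: { [P → y C . y] }  — shift
  I4: { [C → . a C], [C → . a a], [C → . id a P], [C → a . C], [C → a . a] }  — shift
  I5: { [C → id . a P] }  — shift
  I6: { [C → id a . P], [P → . y C y] }  — shift
  I7: { [C → id a P .] }  — reduce
  I8: { [C → a C .] }  — reduce
  I9: { [C → . a C], [C → . a a], [C → . id a P], [C → a . C], [C → a . a], [C → a a .] }  — shift, reduce
  I10: { [P → y C y .] }  — reduce

Conflict in state I9:
  Shift-reduce conflict between [C → a a .] and [C → . a C]
So the grammar is NOT LR(0).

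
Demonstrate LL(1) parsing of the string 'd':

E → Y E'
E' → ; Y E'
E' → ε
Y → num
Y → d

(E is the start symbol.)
LL(1) parsing maintains a stack (initially the start symbol over $) and the input. At each step: if the stack top is a terminal, match it against the current input token; if it is a non-terminal N, replace it with the RHS of M[N, lookahead] (the unique production whose predict set contains the lookahead).

Stack is shown with the top on the left.

Stack   Input  Action
---------------------
E $     d $    output E → Y E'
Y E' $  d $    output Y → d
d E' $  d $    match 'd'
E' $    $      output E' → ε
$       $      accept

The string is accepted.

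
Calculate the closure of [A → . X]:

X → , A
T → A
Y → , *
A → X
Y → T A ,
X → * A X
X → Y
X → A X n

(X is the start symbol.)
To compute CLOSURE, for each item [A → α.Bβ] where B is a non-terminal, add [B → .γ] for all productions B → γ; repeat for the newly added items until nothing changes.

Start with: [A → . X]
  [A → . X] has the dot before X: add [X → . , A], [X → . * A X], [X → . Y], [X → . A X n]
  [X → . Y] has the dot before Y: add [Y → . , *], [Y → . T A ,]
  [X → . A X n] has the dot before A: all A-items already present
  [Y → . T A ,] has the dot before T: add [T → . A]
No further items can be added.

CLOSURE = { [A → . X], [T → . A], [X → . * A X], [X → . , A], [X → . A X n], [X → . Y], [Y → . , *], [Y → . T A ,] }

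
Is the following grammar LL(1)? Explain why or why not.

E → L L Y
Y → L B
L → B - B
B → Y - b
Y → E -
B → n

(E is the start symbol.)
No. Predict set conflict for Y: { 'n' }

A grammar is LL(1) if for each non-terminal N with multiple productions, the predict sets of those productions are pairwise disjoint, where PREDICT(N → α) = (FIRST(α) \ {ε}) ∪ (FOLLOW(N) if α ⇒* ε).

Relevant sets:
  FIRST(L) = { 'n' }
  FIRST(E) = { 'n' }
  FIRST(Y) = { 'n' }

For Y:
  PREDICT(Y → L B) = { 'n' }
  PREDICT(Y → E '-') = { 'n' }
For B:
  PREDICT(B → Y '-' b) = { 'n' }
  PREDICT(B → n) = { 'n' }
E, L have a single production, so nothing to check there.

Conflict found: Predict set conflict for Y: { 'n' }
The grammar is NOT LL(1).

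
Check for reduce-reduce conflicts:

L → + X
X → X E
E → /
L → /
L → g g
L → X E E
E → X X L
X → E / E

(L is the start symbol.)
Yes — I2: [E → / .] vs [L → / .]

A reduce-reduce conflict occurs when an LR(0) state has two complete items [A → α .] and [B → β .] — both call for a reduction, and with no lookahead the parser cannot choose between them.

Augment with L' → L and build the canonical LR(0) collection (I0 = CLOSURE({[L' → . L]}), then GOTO on every symbol after a dot until no new states appear). It has 20 states:
  I0: { [E → . /], [E → . X X L], [L → . + X], [L → . /], [L → . X E E], [L → . g g], [L' → . L], [X → . E / E], [X → . X E] }  — shift
  I1: { [E → . /], [E → . X X L], [L → + . X], [X → . E / E], [X → . X E] }  — shift
  I2: { [E → / .], [L → / .] }  — 2 reduces
  I3: { [X → E . / E] }  — shift
  I4: { [L' → L .] }  — accept
  I5: { [E → . /], [E → . X X L], [E → X . X L], [L → X . E E], [X → . E / E], [X → . X E], [X → X . E] }  — shift
  I6: { [L → g . g] }  — shift
  I7: { [L → g g .] }  — reduce
  I8: { [E → / .] }  — reduce
  I9: { [E → . /], [E → . X X L], [L → X E . E], [X → . E / E], [X → . X E], [X → E . / E], [X → X E .] }  — shift, reduce
  I10: { [E → . /], [E → . X X L], [E → X . X L], [E → X X . L], [L → . + X], [L → . /], [L → . X E E], [L → . g g], [X → . E / E], [X → . X E], [X → X . E] }  — shift
  I11: { [X → E . / E], [X → X E .] }  — shift, reduce
  I12: { [E → X X L .] }  — reduce
  I13: { [E → . /], [E → . X X L], [E → X . X L], [E → X X . L], [L → . + X], [L → . /], [L → . X E E], [L → . g g], [L → X . E E], [X → . E / E], [X → . X E], [X → X . E] }  — shift
  I14: { [E → . /], [E → . X X L], [X → . E / E], [X → . X E], [X → E / . E] }  — shift
  I15: { [X → E . / E], [X → E / E .] }  — shift, reduce
  I16: { [E → . /], [E → . X X L], [E → X . X L], [X → . E / E], [X → . X E], [X → X . E] }  — shift
  I17: { [E → . /], [E → . X X L], [E → / .], [X → . E / E], [X → . X E], [X → E / . E] }  — shift, reduce
  I18: { [L → X E E .], [X → E . / E] }  — shift, reduce
  I19: { [E → . /], [E → . X X L], [E → X . X L], [L → + X .], [X → . E / E], [X → . X E], [X → X . E] }  — shift, reduce

I2 contains complete items [E → / .], [L → / .] — reduce-reduce conflict.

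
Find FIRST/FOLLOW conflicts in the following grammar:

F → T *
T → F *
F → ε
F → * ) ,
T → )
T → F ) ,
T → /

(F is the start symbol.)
Yes. F → T '*' with FOLLOW(F) on { ')', '*' }; F → '*' ')' ',' with FOLLOW(F) on { '*' }

A FIRST/FOLLOW conflict occurs when a non-terminal N has a nullable alternative N → β (β ⇒* ε) and another alternative N → α with FIRST(α) ∩ FOLLOW(N) ≠ ∅: on such a lookahead the parser cannot decide between expanding α and letting N vanish via β.

Nullable non-terminals: F.
FIRST sets used below: FIRST(T) = { ')', '*', '/' }

F: nullable alternative(s) F → ε; FOLLOW(F) = { $, ')', '*' }
  F → T *: FIRST \ {ε} = { ')', '*', '/' } — overlaps FOLLOW(F) on { ')', '*' }: CONFLICT
  F → ε: FIRST \ {ε} = { } — this is the only nullable alternative, skip
  F → * ) ,: FIRST \ {ε} = { '*' } — overlaps FOLLOW(F) on { '*' }: CONFLICT

T has no nullable alternative, so no FIRST/FOLLOW check is needed there.

So the grammar has 2 FIRST/FOLLOW conflicts (marked CONFLICT above).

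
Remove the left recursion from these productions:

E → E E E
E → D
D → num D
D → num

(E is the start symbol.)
E → D E'
E' → E E E'
E' → ε
D → num D
D → num

E is directly left-recursive. The standard transformation for
  A → A α₁ | ... | A α_m | β₁ | ... | β_n
is
  A  → β₁ A' | ... | β_n A'
  A' → α₁ A' | ... | α_m A' | ε

E → D becomes E → D E'
E → E E E becomes E' → E E E'
Add E' → ε

Productions for other non-terminals are unchanged:
  D → num D
  D → num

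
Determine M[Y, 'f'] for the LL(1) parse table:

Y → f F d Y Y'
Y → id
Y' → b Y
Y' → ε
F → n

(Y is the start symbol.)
To find M[Y, 'f'], we find productions for Y where 'f' is in the predict set (PREDICT(N → α) = (FIRST(α) \ {ε}) ∪ (FOLLOW(N) if α ⇒* ε)).

Y → f F d Y Y': PREDICT = { 'f' }
  'f' is in predict set, so this production goes in M[Y, 'f']
Y → id: PREDICT = { 'id' }

M[Y, 'f'] = Y → f F d Y Y'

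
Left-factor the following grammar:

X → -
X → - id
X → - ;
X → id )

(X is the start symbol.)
X → - X'
X' → ε
X' → id
X' → ;
X → id )

Left-factoring transforms A → αβ₁ | αβ₂ into A → αA' and A' → β₁ | β₂
(α is the longest common prefix among the alternatives). Repeat until
no nonterminal has two alternatives with a common prefix.

Round 1: X has alternatives sharing prefix '-'. Introduce X': X → - X'
  Add: X' → ε
  Add: X' → id
  Add: X' → ;

No remaining common prefixes — done.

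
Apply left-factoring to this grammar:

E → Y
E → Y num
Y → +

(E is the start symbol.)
Left-factoring transforms A → αβ₁ | αβ₂ into A → αA' and A' → β₁ | β₂
(α is the longest common prefix among the alternatives). Repeat until
no nonterminal has two alternatives with a common prefix.

Round 1: E has alternatives sharing prefix 'Y'. Introduce E': E → Y E'
  Add: E' → ε
  Add: E' → num

No remaining common prefixes — done.

Resulting grammar:
E → Y E'
E' → ε
E' → num
Y → +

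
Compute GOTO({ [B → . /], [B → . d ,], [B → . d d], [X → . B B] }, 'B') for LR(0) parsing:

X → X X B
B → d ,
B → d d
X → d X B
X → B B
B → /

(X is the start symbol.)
GOTO(I, 'B') = CLOSURE({ [A → αX.β] : [A → α.Xβ] ∈ I, X = 'B' })

Items with dot before 'B', with the dot advanced:
  [X → . B B] → [X → B . B]
Closure of the advanced items:
  [X → B . B] has the dot before B: add [B → . d ,], [B → . d d], [B → . /]

GOTO = { [B → . /], [B → . d ,], [B → . d d], [X → B . B] }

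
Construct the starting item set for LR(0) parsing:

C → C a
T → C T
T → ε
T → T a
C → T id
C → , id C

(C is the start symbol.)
First, augment the grammar with C' → C
I₀ = CLOSURE({ [C' → . C] }):
  [C' → . C] has the dot before C: add [C → . C a], [C → . T id], [C → . , id C]
  [C → . T id] has the dot before T: add [T → . C T], [T → .], [T → . T a]
No further items can be added.

I₀ = { [C → . , id C], [C → . C a], [C → . T id], [C' → . C], [T → . C T], [T → . T a], [T → .] }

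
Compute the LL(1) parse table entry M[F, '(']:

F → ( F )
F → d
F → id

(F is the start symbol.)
To find M[F, '('], we find productions for F where '(' is in the predict set (PREDICT(N → α) = (FIRST(α) \ {ε}) ∪ (FOLLOW(N) if α ⇒* ε)).

F → ( F ): PREDICT = { '(' }
  '(' is in predict set, so this production goes in M[F, '(']
F → d: PREDICT = { 'd' }
F → id: PREDICT = { 'id' }

M[F, '('] = F → ( F )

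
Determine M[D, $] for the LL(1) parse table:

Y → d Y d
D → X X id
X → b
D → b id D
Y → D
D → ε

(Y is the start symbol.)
D → ε

To find M[D, $], we find productions for D where $ is in the predict set (PREDICT(N → α) = (FIRST(α) \ {ε}) ∪ (FOLLOW(N) if α ⇒* ε)).

Relevant sets:
  FIRST(X) = { 'b' }
  FOLLOW(D) = { $, 'd' }

D → X X id: PREDICT = { 'b' }
D → b id D: PREDICT = { 'b' }
D → ε: PREDICT = { $, 'd' }
  $ is in predict set, so this production goes in M[D, $]

M[D, $] = D → ε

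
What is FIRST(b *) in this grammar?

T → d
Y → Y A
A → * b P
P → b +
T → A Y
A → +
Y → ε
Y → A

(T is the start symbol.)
To compute FIRST(b *), process the symbols left to right:
Symbol b is a terminal. Add 'b' and stop.
FIRST(b *) = { 'b' }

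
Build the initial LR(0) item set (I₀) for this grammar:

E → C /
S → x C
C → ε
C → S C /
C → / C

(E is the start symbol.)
{ [C → . / C], [C → . S C /], [C → .], [E → . C /], [E' → . E], [S → . x C] }

First, augment the grammar with E' → E
I₀ = CLOSURE({ [E' → . E] }):
  [E' → . E] has the dot before E: add [E → . C /]
  [E → . C /] has the dot before C: add [C → .], [C → . S C /], [C → . / C]
  [C → . S C /] has the dot before S: add [S → . x C]
No further items can be added.

I₀ = { [C → . / C], [C → . S C /], [C → .], [E → . C /], [E' → . E], [S → . x C] }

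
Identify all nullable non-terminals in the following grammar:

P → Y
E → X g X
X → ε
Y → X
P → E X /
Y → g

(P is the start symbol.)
A non-terminal is nullable if it can derive ε (the empty string): either it has an ε-production, or it has a production whose right-hand side consists entirely of nullable non-terminals.

ε-productions: X → ε
So X is immediately nullable.
Y → X: every symbol on the right is nullable, so Y is nullable too.
P → Y: every symbol on the right is nullable, so P is nullable too.
No further non-terminal can be added: every production for the remaining non-terminals contains a terminal or a non-nullable non-terminal.
Nullable = { 'P', 'X', 'Y' }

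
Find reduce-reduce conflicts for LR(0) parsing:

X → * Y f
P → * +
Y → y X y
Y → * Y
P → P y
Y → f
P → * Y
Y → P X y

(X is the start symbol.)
A reduce-reduce conflict occurs when an LR(0) state has two complete items [A → α .] and [B → β .] — both call for a reduction, and with no lookahead the parser cannot choose between them.

Augment with X' → X and build the canonical LR(0) collection (I0 = CLOSURE({[X' → . X]}), then GOTO on every symbol after a dot until no new states appear). It has 16 states:
  I0: { [X → . * Y f], [X' → . X] }  — shift
  I1: { [P → . * +], [P → . * Y], [P → . P y], [X → * . Y f], [Y → . * Y], [Y → . P X y], [Y → . f], [Y → . y X y] }  — shift
  I2: { [X' → X .] }  — accept
  I3: { [P → * . +], [P → * . Y], [P → . * +], [P → . * Y], [P → . P y], [Y → * . Y], [Y → . * Y], [Y → . P X y], [Y → . f], [Y → . y X y] }  — shift
  I4: { [P → P . y], [X → . * Y f], [Y → P . X y] }  — shift
  I5: { [X → * Y . f] }  — shift
  I6: { [Y → f .] }  — reduce
  I7: { [X → . * Y f], [Y → y . X y] }  — shift
  I8: { [Y → y X . y] }  — shift
  I9: { [Y → y X y .] }  — reduce
  I10: { [X → * Y f .] }  — reduce
  I11: { [Y → P X . y] }  — shift
  I12: { [P → P y .] }  — reduce
  I13: { [Y → P X y .] }  — reduce
  I14: { [P → * + .] }  — reduce
  I15: { [P → * Y .], [Y → * Y .] }  — 2 reduces

I15 contains complete items [P → * Y .], [Y → * Y .] — reduce-reduce conflict.

Answer: Yes — I15: [P → * Y .] vs [Y → * Y .]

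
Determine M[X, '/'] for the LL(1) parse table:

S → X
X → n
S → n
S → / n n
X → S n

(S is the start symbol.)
X → S n

To find M[X, '/'], we find productions for X where '/' is in the predict set (PREDICT(N → α) = (FIRST(α) \ {ε}) ∪ (FOLLOW(N) if α ⇒* ε)).

Relevant sets:
  FIRST(S) = { '/', 'n' }

X → n: PREDICT = { 'n' }
X → S n: PREDICT = { '/', 'n' }
  '/' is in predict set, so this production goes in M[X, '/']

M[X, '/'] = X → S n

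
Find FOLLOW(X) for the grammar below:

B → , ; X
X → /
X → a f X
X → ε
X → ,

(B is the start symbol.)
To compute FOLLOW(X), find every occurrence of X on a right-hand side N → α X β: add FIRST(β) \ {ε}, and if β is empty or nullable also add FOLLOW(N). Iterate to a fixed point.

In B → , ; X: X is at the end, add FOLLOW(B)
In X → a f X: X is at the end; this adds FOLLOW(X) to itself — nothing new

The FOLLOW sets referred to above (computed the same way, to a fixed point):
  FOLLOW(B) = { $ }

Taking the union: FOLLOW(X) = { $ }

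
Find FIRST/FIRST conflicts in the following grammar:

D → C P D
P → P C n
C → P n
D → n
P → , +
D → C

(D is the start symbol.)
A FIRST/FIRST conflict occurs when two productions N → α and N → β for the same non-terminal have FIRST(α) ∩ FIRST(β) ≠ ∅ (with ε ∈ FIRST of a nullable right-hand side, so two nullable alternatives also conflict).

FIRST sets of the non-terminals at (or reachable through a nullable prefix from) the front of some alternative:
  FIRST(C) = { ',' }
  FIRST(P) = { ',' }

Productions for D:
  D → C P D: FIRST = { ',' }
  D → n: FIRST = { 'n' }
  D → C: FIRST = { ',' }
Productions for P:
  P → P C n: FIRST = { ',' }
  P → , +: FIRST = { ',' }
C has only one production, so no FIRST/FIRST conflict is possible there.

Conflict for D: D → C P D and D → C
  Overlap: { ',' }
Conflict for P: P → P C n and P → , +
  Overlap: { ',' }

Answer: Yes. D → C P D / D → C on { ',' }; P → P C n / P → ',' '+' on { ',' }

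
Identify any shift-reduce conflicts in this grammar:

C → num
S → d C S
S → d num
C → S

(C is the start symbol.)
No shift-reduce conflicts

A shift-reduce conflict occurs when an LR(0) state has both:
  - a complete (reduce) item [A → α .] (dot at the end), and
  - a shift item [B → β . c γ] (dot before a terminal).

Augment with C' → C and build the canonical LR(0) collection (I0 = CLOSURE({[C' → . C]}), then GOTO on every symbol after a dot until no new states appear). It has 8 states:
  I0: { [C → . S], [C → . num], [C' → . C], [S → . d C S], [S → . d num] }  — shift
  I1: { [C' → C .] }  — accept
  I2: { [C → S .] }  — reduce
  I3: { [C → . S], [C → . num], [S → . d C S], [S → . d num], [S → d . C S], [S → d . num] }  — shift
  I4: { [C → num .] }  — reduce
  I5: { [S → . d C S], [S → . d num], [S → d C . S] }  — shift
  I6: { [C → num .], [S → d num .] }  — 2 reduces
  I7: { [S → d C S .] }  — reduce

No state contains both a complete item and a shift item.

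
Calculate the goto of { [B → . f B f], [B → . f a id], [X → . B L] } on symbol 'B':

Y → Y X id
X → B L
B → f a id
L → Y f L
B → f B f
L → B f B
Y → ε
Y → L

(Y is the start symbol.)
GOTO(I, 'B') = CLOSURE({ [A → αX.β] : [A → α.Xβ] ∈ I, X = 'B' })

Items with dot before 'B', with the dot advanced:
  [X → . B L] → [X → B . L]
Closure of the advanced items:
  [X → B . L] has the dot before L: add [L → . Y f L], [L → . B f B]
  [L → . Y f L] has the dot before Y: add [Y → . Y X id], [Y → .], [Y → . L]
  [L → . B f B] has the dot before B: add [B → . f a id], [B → . f B f]

GOTO = { [B → . f B f], [B → . f a id], [L → . B f B], [L → . Y f L], [X → B . L], [Y → . L], [Y → . Y X id], [Y → .] }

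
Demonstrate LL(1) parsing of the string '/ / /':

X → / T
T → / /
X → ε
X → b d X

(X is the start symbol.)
Stack is shown with the top on the left.

Stack  Input    Action
----------------------
X $    / / / $  output X → / T
/ T $  / / / $  match '/'
T $    / / $    output T → / /
/ / $  / / $    match '/'
/ $    / $      match '/'
$      $        accept

The string is accepted.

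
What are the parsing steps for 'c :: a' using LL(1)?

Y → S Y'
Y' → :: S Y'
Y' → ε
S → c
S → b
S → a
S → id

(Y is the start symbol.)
LL(1) parsing maintains a stack (initially the start symbol over $) and the input. At each step: if the stack top is a terminal, match it against the current input token; if it is a non-terminal N, replace it with the RHS of M[N, lookahead] (the unique production whose predict set contains the lookahead).

Stack is shown with the top on the left.

Stack      Input     Action
---------------------------
Y $        c :: a $  output Y → S Y'
S Y' $     c :: a $  output S → c
c Y' $     c :: a $  match 'c'
Y' $       :: a $    output Y' → :: S Y'
:: S Y' $  :: a $    match '::'
S Y' $     a $       output S → a
a Y' $     a $       match 'a'
Y' $       $         output Y' → ε
$          $         accept

The string is accepted.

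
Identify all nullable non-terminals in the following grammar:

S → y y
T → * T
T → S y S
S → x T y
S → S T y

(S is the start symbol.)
There are no ε-productions, so no non-terminal can derive ε.
No non-terminals are nullable.

Answer: None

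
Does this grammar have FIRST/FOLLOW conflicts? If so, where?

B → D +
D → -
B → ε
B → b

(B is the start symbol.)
No FIRST/FOLLOW conflicts.

Nullable non-terminals: B.
FIRST sets used below: FIRST(D) = { '-' }

B: nullable alternative(s) B → ε; FOLLOW(B) = { $ }
  B → D +: FIRST \ {ε} = { '-' } — disjoint from FOLLOW(B)
  B → ε: FIRST \ {ε} = { } — this is the only nullable alternative, skip
  B → b: FIRST \ {ε} = { 'b' } — disjoint from FOLLOW(B)

D has no nullable alternative, so no FIRST/FOLLOW check is needed there.

No FIRST/FOLLOW conflicts found.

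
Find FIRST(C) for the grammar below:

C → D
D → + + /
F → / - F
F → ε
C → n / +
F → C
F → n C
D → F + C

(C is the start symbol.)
{ '+', '/', 'n' }

To compute FIRST(C), examine every production with C on the left-hand side, reading each right-hand side left to right until a non-nullable symbol is reached.

FIRST sets of the other non-terminals involved (by the same procedure, iterated to a fixed point):
  FIRST(D) = { '+', '/', 'n' }

From C → D:
  - D is a non-terminal: add FIRST(D) \ {ε} = { '+', '/', 'n' }
    D is not nullable, so stop
From C → n / +:
  - n is a terminal: add 'n' and stop

Collecting: FIRST(C) = { '+', '/', 'n' }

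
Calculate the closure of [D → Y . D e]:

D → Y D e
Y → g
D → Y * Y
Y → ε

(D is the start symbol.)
To compute CLOSURE, for each item [A → α.Bβ] where B is a non-terminal, add [B → .γ] for all productions B → γ; repeat for the newly added items until nothing changes.

Start with: [D → Y . D e]
  [D → Y . D e] has the dot before D: add [D → . Y D e], [D → . Y * Y]
  [D → . Y D e] has the dot before Y: add [Y → . g], [Y → .]
No further items can be added.

CLOSURE = { [D → . Y * Y], [D → . Y D e], [D → Y . D e], [Y → . g], [Y → .] }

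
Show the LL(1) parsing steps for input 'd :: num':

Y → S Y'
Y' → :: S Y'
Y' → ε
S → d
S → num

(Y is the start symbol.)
LL(1) parsing maintains a stack (initially the start symbol over $) and the input. At each step: if the stack top is a terminal, match it against the current input token; if it is a non-terminal N, replace it with the RHS of M[N, lookahead] (the unique production whose predict set contains the lookahead).

Stack is shown with the top on the left.

Stack      Input       Action
-----------------------------
Y $        d :: num $  output Y → S Y'
S Y' $     d :: num $  output S → d
d Y' $     d :: num $  match 'd'
Y' $       :: num $    output Y' → :: S Y'
:: S Y' $  :: num $    match '::'
S Y' $     num $       output S → num
num Y' $   num $       match 'num'
Y' $       $           output Y' → ε
$          $           accept

The string is accepted.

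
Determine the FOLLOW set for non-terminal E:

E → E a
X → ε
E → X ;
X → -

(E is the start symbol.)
To compute FOLLOW(E), find every occurrence of E on a right-hand side N → α E β: add FIRST(β) \ {ε}, and if β is empty or nullable also add FOLLOW(N). Iterate to a fixed point.

E is the start symbol, so $ ∈ FOLLOW(E).
In E → E a: E is followed by a, add FIRST(a) \ {ε} = { 'a' }

Taking the union: FOLLOW(E) = { $, 'a' }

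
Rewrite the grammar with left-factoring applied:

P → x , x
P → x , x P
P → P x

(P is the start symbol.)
Left-factoring transforms A → αβ₁ | αβ₂ into A → αA' and A' → β₁ | β₂
(α is the longest common prefix among the alternatives). Repeat until
no nonterminal has two alternatives with a common prefix.

Round 1: P has alternatives sharing prefix 'x , x'. Introduce P': P → x , x P'
  Add: P' → ε
  Add: P' → P

No remaining common prefixes — done.

Resulting grammar:
P → x , x P'
P' → ε
P' → P
P → P x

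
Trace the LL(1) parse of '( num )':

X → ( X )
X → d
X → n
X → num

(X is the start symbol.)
Stack is shown with the top on the left.

Stack    Input      Action
--------------------------
X $      ( num ) $  output X → ( X )
( X ) $  ( num ) $  match '('
X ) $    num ) $    output X → num
num ) $  num ) $    match 'num'
) $      ) $        match ')'
$        $          accept

The string is accepted.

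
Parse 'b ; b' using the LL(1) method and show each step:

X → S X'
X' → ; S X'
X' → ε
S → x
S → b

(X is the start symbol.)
LL(1) parsing maintains a stack (initially the start symbol over $) and the input. At each step: if the stack top is a terminal, match it against the current input token; if it is a non-terminal N, replace it with the RHS of M[N, lookahead] (the unique production whose predict set contains the lookahead).

Stack is shown with the top on the left.

Stack     Input    Action
-------------------------
X $       b ; b $  output X → S X'
S X' $    b ; b $  output S → b
b X' $    b ; b $  match 'b'
X' $      ; b $    output X' → ; S X'
; S X' $  ; b $    match ';'
S X' $    b $      output S → b
b X' $    b $      match 'b'
X' $      $        output X' → ε
$         $        accept

The string is accepted.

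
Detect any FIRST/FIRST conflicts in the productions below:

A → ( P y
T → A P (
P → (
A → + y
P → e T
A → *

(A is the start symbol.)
No FIRST/FIRST conflicts.

Productions for A:
  A → ( P y: FIRST = { '(' }
  A → + y: FIRST = { '+' }
  A → *: FIRST = { '*' }
Productions for P:
  P → (: FIRST = { '(' }
  P → e T: FIRST = { 'e' }
T has only one production, so no FIRST/FIRST conflict is possible there.

All alternatives of each non-terminal have pairwise disjoint FIRST sets.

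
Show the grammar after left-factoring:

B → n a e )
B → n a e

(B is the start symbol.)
B → n a e B'
B' → )
B' → ε

Left-factoring transforms A → αβ₁ | αβ₂ into A → αA' and A' → β₁ | β₂
(α is the longest common prefix among the alternatives). Repeat until
no nonterminal has two alternatives with a common prefix.

Round 1: B has alternatives sharing prefix 'n a e'. Introduce B': B → n a e B'
  Add: B' → )
  Add: B' → ε

No remaining common prefixes — done.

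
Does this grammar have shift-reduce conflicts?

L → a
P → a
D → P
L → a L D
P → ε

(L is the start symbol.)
Yes — I2: [L → a .] vs [L → . a]; I3: [P → .] vs [P → . a]

Augment with L' → L and build the canonical LR(0) collection (I0 = CLOSURE({[L' → . L]}), then GOTO on every symbol after a dot until no new states appear). It has 7 states:
  I0: { [L → . a L D], [L → . a], [L' → . L] }  — shift
  I1: { [L' → L .] }  — accept
  I2: { [L → . a L D], [L → . a], [L → a . L D], [L → a .] }  — shift, reduce
  I3: { [D → . P], [L → a L . D], [P → . a], [P → .] }  — shift, reduce
  I4: { [L → a L D .] }  — reduce
  I5: { [D → P .] }  — reduce
  I6: { [P → a .] }  — reduce

I2 contains reduce item [L → a .] and shift items [L → . a], [L → . a L D] — shift-reduce conflict.
I3 contains reduce item [P → .] and shift item [P → . a] — shift-reduce conflict.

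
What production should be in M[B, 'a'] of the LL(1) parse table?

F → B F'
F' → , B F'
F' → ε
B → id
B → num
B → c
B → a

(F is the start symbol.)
To find M[B, 'a'], we find productions for B where 'a' is in the predict set (PREDICT(N → α) = (FIRST(α) \ {ε}) ∪ (FOLLOW(N) if α ⇒* ε)).

B → id: PREDICT = { 'id' }
B → num: PREDICT = { 'num' }
B → c: PREDICT = { 'c' }
B → a: PREDICT = { 'a' }
  'a' is in predict set, so this production goes in M[B, 'a']

M[B, 'a'] = B → a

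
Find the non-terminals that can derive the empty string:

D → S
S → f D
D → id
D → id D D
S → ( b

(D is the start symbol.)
None

A non-terminal is nullable if it can derive ε (the empty string): either it has an ε-production, or it has a production whose right-hand side consists entirely of nullable non-terminals.

There are no ε-productions, so no non-terminal can derive ε.
No non-terminals are nullable.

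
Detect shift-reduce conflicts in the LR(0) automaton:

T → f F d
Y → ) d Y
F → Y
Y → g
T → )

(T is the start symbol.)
No shift-reduce conflicts

A shift-reduce conflict occurs when an LR(0) state has both:
  - a complete (reduce) item [A → α .] (dot at the end), and
  - a shift item [B → β . c γ] (dot before a terminal).

Augment with T' → T and build the canonical LR(0) collection (I0 = CLOSURE({[T' → . T]}), then GOTO on every symbol after a dot until no new states appear). It has 11 states:
  I0: { [T → . )], [T → . f F d], [T' → . T] }  — shift
  I1: { [T → ) .] }  — reduce
  I2: { [T' → T .] }  — accept
  I3: { [F → . Y], [T → f . F d], [Y → . ) d Y], [Y → . g] }  — shift
  I4: { [Y → ) . d Y] }  — shift
  I5: { [T → f F . d] }  — shift
  I6: { [F → Y .] }  — reduce
  I7: { [Y → g .] }  — reduce
  I8: { [T → f F d .] }  — reduce
  I9: { [Y → ) d . Y], [Y → . ) d Y], [Y → . g] }  — shift
  I10: { [Y → ) d Y .] }  — reduce

No state contains both a complete item and a shift item.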